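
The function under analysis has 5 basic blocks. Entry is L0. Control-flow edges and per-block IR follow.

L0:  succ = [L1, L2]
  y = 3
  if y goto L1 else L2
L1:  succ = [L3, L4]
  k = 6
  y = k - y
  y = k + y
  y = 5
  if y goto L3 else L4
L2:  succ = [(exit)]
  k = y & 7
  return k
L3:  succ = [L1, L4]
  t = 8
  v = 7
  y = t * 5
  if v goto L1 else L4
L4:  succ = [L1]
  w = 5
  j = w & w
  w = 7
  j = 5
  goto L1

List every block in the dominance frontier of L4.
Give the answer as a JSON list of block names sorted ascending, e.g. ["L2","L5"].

Answer: ["L1"]

Working:
idom tree: L1←L0 L2←L0 L3←L1 L4←L1
Dom at joins:
  L1: preds {L0,L3,L4}: {L0} ∩ {L0,L1,L3} ∩ {L0,L1,L4} = {L0}; idom=L0
  L4: preds {L1,L3}: {L0,L1} ∩ {L0,L1,L3} = {L0,L1}; idom=L1

DF walk-up:
  L1←L0: walk · to L0
  L1←L3: walk L3→L1 to L0
  L1←L4: walk L4→L1 to L0
  L4←L1: walk · to L1
  L4←L3: walk L3 to L1
  DF(L0)=∅
  DF(L1)={L1}
  DF(L2)=∅
  DF(L3)={L1,L4}
  DF(L4)={L1}

DF(L4) = ["L1"]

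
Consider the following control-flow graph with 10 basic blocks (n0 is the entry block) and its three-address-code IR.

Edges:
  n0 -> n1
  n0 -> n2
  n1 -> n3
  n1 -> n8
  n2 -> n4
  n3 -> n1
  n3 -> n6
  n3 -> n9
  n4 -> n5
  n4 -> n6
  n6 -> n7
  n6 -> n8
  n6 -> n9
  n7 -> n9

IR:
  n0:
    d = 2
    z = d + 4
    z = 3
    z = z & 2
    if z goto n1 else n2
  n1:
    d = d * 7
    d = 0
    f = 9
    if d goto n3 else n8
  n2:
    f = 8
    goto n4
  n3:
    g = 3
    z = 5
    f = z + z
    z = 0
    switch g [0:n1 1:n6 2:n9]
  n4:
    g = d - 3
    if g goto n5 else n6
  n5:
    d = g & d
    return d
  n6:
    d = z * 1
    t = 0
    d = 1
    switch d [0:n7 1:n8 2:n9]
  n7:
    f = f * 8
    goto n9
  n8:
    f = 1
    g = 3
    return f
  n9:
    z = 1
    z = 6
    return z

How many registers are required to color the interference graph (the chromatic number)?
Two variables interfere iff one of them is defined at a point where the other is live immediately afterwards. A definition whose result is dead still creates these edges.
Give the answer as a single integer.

Per-block:
  n0: {d,z} / ∅
  n1: {d,f} / {d}
  n2: {f} / ∅
  n3: {f,g,z} / ∅
  n4: {g} / {d}
  n5: {d} / {d,g}
  n6: {d,t} / {z}
  n7: {f} / {f}
  n8: {f,g} / ∅
  n9: {z} / ∅

Backward fixpoint:
  live n0: ∅→{d,z}
  live n1: {d}→{d}
  live n2: {d,z}→{d,f,z}
  live n3: {d}→{d,f,z}
  live n4: {d,f,z}→{d,f,g,z}
  live n5: {d,g}→∅
  live n6: {f,z}→{f}
  live n7: {f}→∅
  live n8: ∅→∅
  live n9: ∅→∅

Conflict graph:
  d: {f,g,z}
  f: {d,g,t,z}
  g: {d,f,z}
  t: {f}
  z: {d,f,g}

Chromatic number:
  {d,f,g,z} pairwise interfere (4-clique) ⇒ χ ≥ 4
  4-colouring: R0={f}  R1={d,t}  R2={g}  R3={z}
  χ = 4

Answer: 4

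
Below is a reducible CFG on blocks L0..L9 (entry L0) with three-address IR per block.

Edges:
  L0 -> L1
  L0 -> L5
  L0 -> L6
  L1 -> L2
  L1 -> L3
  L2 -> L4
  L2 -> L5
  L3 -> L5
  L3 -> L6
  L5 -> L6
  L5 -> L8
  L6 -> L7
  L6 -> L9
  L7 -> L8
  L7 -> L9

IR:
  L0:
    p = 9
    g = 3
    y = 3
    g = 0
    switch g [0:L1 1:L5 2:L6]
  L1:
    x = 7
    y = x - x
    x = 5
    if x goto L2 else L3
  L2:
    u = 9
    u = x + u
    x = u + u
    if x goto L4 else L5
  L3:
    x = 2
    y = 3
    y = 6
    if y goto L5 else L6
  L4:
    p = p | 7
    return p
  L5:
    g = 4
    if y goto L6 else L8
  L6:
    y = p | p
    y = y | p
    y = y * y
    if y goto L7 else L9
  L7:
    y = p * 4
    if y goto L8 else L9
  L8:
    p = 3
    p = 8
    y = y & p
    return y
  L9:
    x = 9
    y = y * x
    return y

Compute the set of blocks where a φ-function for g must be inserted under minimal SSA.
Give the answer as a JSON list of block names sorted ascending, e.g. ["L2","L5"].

Answer: ["L6", "L8"]

Working:
idom tree: L1←L0 L2←L1 L3←L1 L4←L2 L5←L0 L6←L0 L7←L6 L8←L0 L9←L6
Join-block Dom:
  L5: preds {L0,L2,L3}: {L0} ∩ {L0,L1,L2} ∩ {L0,L1,L3} = {L0}; idom=L0
  L6: preds {L0,L3,L5}: {L0} ∩ {L0,L1,L3} ∩ {L0,L5} = {L0}; idom=L0
  L8: preds {L5,L7}: {L0,L5} ∩ {L0,L6,L7} = {L0}; idom=L0
  L9: preds {L6,L7}: {L0,L6} ∩ {L0,L6,L7} = {L0,L6}; idom=L6

DF derivation:
  L5←L0: walk · to L0
  L5←L2: walk L2→L1 to L0
  L5←L3: walk L3→L1 to L0
  L6←L0: walk · to L0
  L6←L3: walk L3→L1 to L0
  L6←L5: walk L5 to L0
  L8←L5: walk L5 to L0
  L8←L7: walk L7→L6 to L0
  L9←L6: walk · to L6
  L9←L7: walk L7 to L6
  DF(L0)=∅
  DF(L1)={L5,L6}
  DF(L2)={L5}
  DF(L3)={L5,L6}
  DF(L4)=∅
  DF(L5)={L6,L8}
  DF(L6)={L8}
  DF(L7)={L8,L9}
  DF(L8)=∅
  DF(L9)=∅

φ for g: defs {L0,L5}
  DF⁺ = {L6,L8}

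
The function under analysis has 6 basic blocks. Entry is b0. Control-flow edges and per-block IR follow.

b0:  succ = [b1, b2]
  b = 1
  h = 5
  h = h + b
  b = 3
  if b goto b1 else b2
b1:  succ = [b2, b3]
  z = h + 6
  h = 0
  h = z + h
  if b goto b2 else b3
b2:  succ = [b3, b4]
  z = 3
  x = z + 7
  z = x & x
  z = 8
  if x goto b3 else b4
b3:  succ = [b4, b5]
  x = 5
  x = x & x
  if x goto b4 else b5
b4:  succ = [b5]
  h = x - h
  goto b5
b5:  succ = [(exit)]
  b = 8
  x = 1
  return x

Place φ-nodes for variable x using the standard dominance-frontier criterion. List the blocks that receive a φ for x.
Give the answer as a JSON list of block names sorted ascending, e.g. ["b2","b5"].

idom tree: b1←b0 b2←b0 b3←b0 b4←b0 b5←b0
Dom∩ at merges:
  b2: preds {b0,b1}: {b0} ∩ {b0,b1} = {b0}; idom=b0
  b3: preds {b1,b2}: {b0,b1} ∩ {b0,b2} = {b0}; idom=b0
  b4: preds {b2,b3}: {b0,b2} ∩ {b0,b3} = {b0}; idom=b0
  b5: preds {b3,b4}: {b0,b3} ∩ {b0,b4} = {b0}; idom=b0

DF walk-up:
  b2←b0: walk · to b0
  b2←b1: walk b1 to b0
  b3←b1: walk b1 to b0
  b3←b2: walk b2 to b0
  b4←b2: walk b2 to b0
  b4←b3: walk b3 to b0
  b5←b3: walk b3 to b0
  b5←b4: walk b4 to b0
  b0: DF=∅
  b1: DF={b2,b3}
  b2: DF={b3,b4}
  b3: DF={b4,b5}
  b4: DF={b5}
  b5: DF=∅

φ for x: defs {b2,b3,b5}
  DF⁺ = {b3,b4,b5}

Answer: ["b3", "b4", "b5"]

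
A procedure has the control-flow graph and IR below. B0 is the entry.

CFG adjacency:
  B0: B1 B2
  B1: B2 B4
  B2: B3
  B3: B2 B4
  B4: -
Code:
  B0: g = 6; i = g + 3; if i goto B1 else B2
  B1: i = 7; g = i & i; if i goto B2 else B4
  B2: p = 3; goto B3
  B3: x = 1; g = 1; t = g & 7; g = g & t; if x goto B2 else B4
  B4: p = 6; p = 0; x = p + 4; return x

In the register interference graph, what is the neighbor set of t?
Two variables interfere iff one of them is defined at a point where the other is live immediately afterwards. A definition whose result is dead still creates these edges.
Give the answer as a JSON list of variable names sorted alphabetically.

Answer: ["g", "x"]

Working:
Block summaries:
  B0 def {g,i} use ∅
  B1 def {g,i} use ∅
  B2 def {p} use ∅
  B3 def {g,t,x} use ∅
  B4 def {p,x} use ∅

Live sets:
  B0: in=∅ out=∅
  B1: in=∅ out=∅
  B2: in=∅ out=∅
  B3: in=∅ out=∅
  B4: in=∅ out=∅

Interfere edges:
  g: {i,t,x}
  i: {g}
  p: ∅
  t: {g,x}
  x: {g,t}

N(t) = ["g", "x"]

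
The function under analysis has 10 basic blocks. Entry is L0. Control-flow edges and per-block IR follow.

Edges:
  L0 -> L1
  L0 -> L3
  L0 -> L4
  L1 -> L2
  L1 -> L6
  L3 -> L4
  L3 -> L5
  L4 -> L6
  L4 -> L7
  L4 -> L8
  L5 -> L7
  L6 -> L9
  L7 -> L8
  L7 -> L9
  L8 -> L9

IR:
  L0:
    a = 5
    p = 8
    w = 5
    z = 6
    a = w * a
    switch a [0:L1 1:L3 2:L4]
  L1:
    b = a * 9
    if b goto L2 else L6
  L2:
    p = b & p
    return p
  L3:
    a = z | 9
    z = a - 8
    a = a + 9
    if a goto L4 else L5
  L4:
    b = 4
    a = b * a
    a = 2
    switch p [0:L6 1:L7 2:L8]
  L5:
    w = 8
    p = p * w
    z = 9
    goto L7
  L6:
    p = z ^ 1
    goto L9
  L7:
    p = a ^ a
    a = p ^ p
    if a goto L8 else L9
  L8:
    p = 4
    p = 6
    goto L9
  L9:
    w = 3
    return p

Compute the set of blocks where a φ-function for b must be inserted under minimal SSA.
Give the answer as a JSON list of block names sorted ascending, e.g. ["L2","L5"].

Answer: ["L6", "L7", "L8", "L9"]

Derivation:
idom tree: L1←L0 L2←L1 L3←L0 L4←L0 L5←L3 L6←L0 L7←L0 L8←L0 L9←L0
Dom∩ at merges:
  L4: preds {L0,L3}: {L0} ∩ {L0,L3} = {L0}; idom=L0
  L6: preds {L1,L4}: {L0,L1} ∩ {L0,L4} = {L0}; idom=L0
  L7: preds {L4,L5}: {L0,L4} ∩ {L0,L3,L5} = {L0}; idom=L0
  L8: preds {L4,L7}: {L0,L4} ∩ {L0,L7} = {L0}; idom=L0
  L9: preds {L6,L7,L8}: {L0,L6} ∩ {L0,L7} ∩ {L0,L8} = {L0}; idom=L0

DF derivation:
  L4←L0: walk · to L0
  L4←L3: walk L3 to L0
  L6←L1: walk L1 to L0
  L6←L4: walk L4 to L0
  L7←L4: walk L4 to L0
  L7←L5: walk L5→L3 to L0
  L8←L4: walk L4 to L0
  L8←L7: walk L7 to L0
  L9←L6: walk L6 to L0
  L9←L7: walk L7 to L0
  L9←L8: walk L8 to L0
  DF(L0)=∅
  DF(L1)={L6}
  DF(L2)=∅
  DF(L3)={L4,L7}
  DF(L4)={L6,L7,L8}
  DF(L5)={L7}
  DF(L6)={L9}
  DF(L7)={L8,L9}
  DF(L8)={L9}
  DF(L9)=∅

φ for b: defs {L1,L4}
  DF⁺ = {L6,L7,L8,L9}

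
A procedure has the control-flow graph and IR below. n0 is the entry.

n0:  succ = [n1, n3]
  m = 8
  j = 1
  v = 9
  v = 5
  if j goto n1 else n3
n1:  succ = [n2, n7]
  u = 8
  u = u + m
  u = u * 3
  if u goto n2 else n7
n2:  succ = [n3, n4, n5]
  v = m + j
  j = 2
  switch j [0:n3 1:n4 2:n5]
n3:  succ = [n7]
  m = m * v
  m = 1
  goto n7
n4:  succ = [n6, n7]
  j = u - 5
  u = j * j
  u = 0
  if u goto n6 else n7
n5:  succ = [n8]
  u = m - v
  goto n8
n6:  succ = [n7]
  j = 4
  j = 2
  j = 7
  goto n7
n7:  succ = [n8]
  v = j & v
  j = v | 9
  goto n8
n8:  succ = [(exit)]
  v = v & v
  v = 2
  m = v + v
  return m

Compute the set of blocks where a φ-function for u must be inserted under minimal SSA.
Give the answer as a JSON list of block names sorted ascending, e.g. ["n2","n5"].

Answer: ["n3", "n7", "n8"]

Derivation:
idom tree: n1←n0 n2←n1 n3←n0 n4←n2 n5←n2 n6←n4 n7←n0 n8←n0
Dom at joins:
  n3: preds {n0,n2}: {n0} ∩ {n0,n1,n2} = {n0}; idom=n0
  n7: preds {n1,n3,n4,n6}: {n0,n1} ∩ {n0,n3} ∩ {n0,n1,n2,n4} ∩ {n0,n1,n2,n4,n6} = {n0}; idom=n0
  n8: preds {n5,n7}: {n0,n1,n2,n5} ∩ {n0,n7} = {n0}; idom=n0

Frontier:
  n3←n0: walk · to n0
  n3←n2: walk n2→n1 to n0
  n7←n1: walk n1 to n0
  n7←n3: walk n3 to n0
  n7←n4: walk n4→n2→n1 to n0
  n7←n6: walk n6→n4→n2→n1 to n0
  n8←n5: walk n5→n2→n1 to n0
  n8←n7: walk n7 to n0
  n0 → ∅
  n1 → {n3,n7,n8}
  n2 → {n3,n7,n8}
  n3 → {n7}
  n4 → {n7}
  n5 → {n8}
  n6 → {n7}
  n7 → {n8}
  n8 → ∅

φ for u: defs {n1,n4,n5}
  DF⁺ = {n3,n7,n8}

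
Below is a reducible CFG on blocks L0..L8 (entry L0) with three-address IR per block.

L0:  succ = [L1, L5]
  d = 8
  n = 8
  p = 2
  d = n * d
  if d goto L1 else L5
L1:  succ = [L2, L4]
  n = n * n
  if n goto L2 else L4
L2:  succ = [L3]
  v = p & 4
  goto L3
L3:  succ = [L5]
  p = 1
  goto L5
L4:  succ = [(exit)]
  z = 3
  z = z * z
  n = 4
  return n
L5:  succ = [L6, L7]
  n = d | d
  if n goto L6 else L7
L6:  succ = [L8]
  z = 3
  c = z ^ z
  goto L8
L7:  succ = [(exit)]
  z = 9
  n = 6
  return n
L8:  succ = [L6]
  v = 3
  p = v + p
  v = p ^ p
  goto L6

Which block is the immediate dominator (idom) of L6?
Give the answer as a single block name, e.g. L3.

Answer: L5

Analysis:
idom tree: L1←L0 L2←L1 L3←L2 L4←L1 L5←L0 L6←L5 L7←L5 L8←L6
Dom∩ at merges:
  L5: preds {L0,L3}: {L0} ∩ {L0,L1,L2,L3} = {L0}; idom=L0
  L6: preds {L5,L8}: {L0,L5} ∩ {L0,L5,L6,L8} = {L0,L5}; idom=L5

idom(L6) = L5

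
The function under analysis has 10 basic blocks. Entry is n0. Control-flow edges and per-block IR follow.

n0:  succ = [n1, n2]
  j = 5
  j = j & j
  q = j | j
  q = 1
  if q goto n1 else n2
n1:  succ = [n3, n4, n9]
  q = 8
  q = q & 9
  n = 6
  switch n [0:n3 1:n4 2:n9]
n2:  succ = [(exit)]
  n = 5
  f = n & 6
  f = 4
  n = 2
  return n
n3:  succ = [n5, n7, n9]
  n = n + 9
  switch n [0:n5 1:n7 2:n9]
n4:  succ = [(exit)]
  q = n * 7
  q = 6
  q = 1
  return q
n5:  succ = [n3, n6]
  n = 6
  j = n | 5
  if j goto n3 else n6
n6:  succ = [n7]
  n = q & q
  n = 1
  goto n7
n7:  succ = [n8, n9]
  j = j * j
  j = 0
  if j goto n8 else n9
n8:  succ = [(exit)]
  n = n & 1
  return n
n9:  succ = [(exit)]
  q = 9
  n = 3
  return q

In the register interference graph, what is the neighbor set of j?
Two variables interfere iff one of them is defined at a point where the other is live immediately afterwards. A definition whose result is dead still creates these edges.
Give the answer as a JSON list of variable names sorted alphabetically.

Per-block:
  n0 def {j,q} use ∅
  n1 def {n,q} use ∅
  n2 def {f,n} use ∅
  n3 def {n} use {n}
  n4 def {q} use {n}
  n5 def {j,n} use ∅
  n6 def {n} use {q}
  n7 def {j} use {j}
  n8 def {n} use {n}
  n9 def {n,q} use ∅

Live sets:
  n0: in=∅ out={j}
  n1: in={j} out={j,n,q}
  n2: in=∅ out=∅
  n3: in={j,n,q} out={j,n,q}
  n4: in={n} out=∅
  n5: in={q} out={j,n,q}
  n6: in={j,q} out={j,n}
  n7: in={j,n} out={n}
  n8: in={n} out=∅
  n9: in=∅ out=∅

Conflict graph:
  f — ∅
  j — {n,q}
  n — {j,q}
  q — {j,n}

N(j) = ["n", "q"]

Answer: ["n", "q"]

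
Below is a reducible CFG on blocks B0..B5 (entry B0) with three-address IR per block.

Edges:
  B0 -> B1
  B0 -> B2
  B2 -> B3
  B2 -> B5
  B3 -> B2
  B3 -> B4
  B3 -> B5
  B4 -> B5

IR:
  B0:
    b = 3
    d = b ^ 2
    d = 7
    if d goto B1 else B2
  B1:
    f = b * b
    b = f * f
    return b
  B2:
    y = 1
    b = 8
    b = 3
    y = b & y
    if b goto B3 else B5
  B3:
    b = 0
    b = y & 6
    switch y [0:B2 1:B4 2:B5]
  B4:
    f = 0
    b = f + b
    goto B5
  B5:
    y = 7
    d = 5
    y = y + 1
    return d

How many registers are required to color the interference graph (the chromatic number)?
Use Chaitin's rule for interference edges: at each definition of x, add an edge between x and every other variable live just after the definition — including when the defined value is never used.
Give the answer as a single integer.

def/use:
  B0: def={b,d} ue=∅
  B1: def={b,f} ue={b}
  B2: def={b,y} ue=∅
  B3: def={b} ue={y}
  B4: def={b,f} ue={b}
  B5: def={d,y} ue=∅

Liveness:
  live B0: ∅→{b}
  live B1: {b}→∅
  live B2: ∅→{y}
  live B3: {y}→{b}
  live B4: {b}→∅
  live B5: ∅→∅

Interfere edges:
  b↔{d,f,y}
  d↔{b,y}
  f↔{b}
  y↔{b,d}

Registers:
  clique {b,d,y} ⇒ need ≥ 3
  assign b→c0 d→c1 f→c1 y→c2 — no edge inside a register ⇒ χ ≤ 3
  χ = 3

Answer: 3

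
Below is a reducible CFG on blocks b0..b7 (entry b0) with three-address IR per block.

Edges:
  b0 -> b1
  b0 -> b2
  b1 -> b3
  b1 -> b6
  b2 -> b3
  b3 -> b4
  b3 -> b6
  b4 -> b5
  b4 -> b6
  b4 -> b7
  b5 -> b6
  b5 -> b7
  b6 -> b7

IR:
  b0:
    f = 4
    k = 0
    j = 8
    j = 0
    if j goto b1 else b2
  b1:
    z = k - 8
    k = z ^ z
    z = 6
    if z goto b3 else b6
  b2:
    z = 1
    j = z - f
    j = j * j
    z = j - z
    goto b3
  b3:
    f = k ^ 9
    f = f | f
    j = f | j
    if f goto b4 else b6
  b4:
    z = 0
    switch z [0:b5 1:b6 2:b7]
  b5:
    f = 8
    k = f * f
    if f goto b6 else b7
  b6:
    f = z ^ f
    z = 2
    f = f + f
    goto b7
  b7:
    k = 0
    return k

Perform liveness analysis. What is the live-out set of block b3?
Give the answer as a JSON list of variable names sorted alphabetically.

def/use:
  b0 def {f,j,k} use ∅
  b1 def {k,z} use {k}
  b2 def {j,z} use {f}
  b3 def {f,j} use {j,k}
  b4 def {z} use ∅
  b5 def {f,k} use ∅
  b6 def {f,z} use {f,z}
  b7 def {k} use ∅

Liveness:
  b0: in=∅ out={f,j,k}
  b1: in={f,j,k} out={f,j,k,z}
  b2: in={f,k} out={j,k,z}
  b3: in={j,k,z} out={f,z}
  b4: in={f} out={f,z}
  b5: in={z} out={f,z}
  b6: in={f,z} out=∅
  b7: in=∅ out=∅

live-out(b3) = ["f", "z"]

Answer: ["f", "z"]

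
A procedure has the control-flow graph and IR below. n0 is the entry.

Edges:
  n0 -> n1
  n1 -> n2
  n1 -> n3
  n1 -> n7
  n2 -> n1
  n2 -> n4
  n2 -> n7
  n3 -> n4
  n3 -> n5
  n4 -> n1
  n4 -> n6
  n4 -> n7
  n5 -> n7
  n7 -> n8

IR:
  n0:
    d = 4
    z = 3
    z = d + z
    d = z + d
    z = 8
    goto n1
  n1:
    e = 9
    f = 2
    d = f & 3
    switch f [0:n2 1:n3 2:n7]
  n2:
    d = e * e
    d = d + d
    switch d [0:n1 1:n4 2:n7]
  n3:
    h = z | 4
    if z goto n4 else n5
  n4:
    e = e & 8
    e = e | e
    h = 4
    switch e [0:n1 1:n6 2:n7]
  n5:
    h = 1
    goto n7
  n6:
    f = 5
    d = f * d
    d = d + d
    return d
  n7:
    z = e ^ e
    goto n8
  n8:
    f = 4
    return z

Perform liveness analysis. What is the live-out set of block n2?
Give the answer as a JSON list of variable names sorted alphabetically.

Per-block:
  n0: {d,z} / ∅
  n1: {d,e,f} / ∅
  n2: {d} / {e}
  n3: {h} / {z}
  n4: {e,h} / {e}
  n5: {h} / ∅
  n6: {d,f} / {d}
  n7: {z} / {e}
  n8: {f} / {z}

Backward fixpoint:
  n0: in=∅ out={z}
  n1: in={z} out={d,e,z}
  n2: in={e,z} out={d,e,z}
  n3: in={d,e,z} out={d,e,z}
  n4: in={d,e,z} out={d,e,z}
  n5: in={e} out={e}
  n6: in={d} out=∅
  n7: in={e} out={z}
  n8: in={z} out=∅

live-out(n2) = ["d", "e", "z"]

Answer: ["d", "e", "z"]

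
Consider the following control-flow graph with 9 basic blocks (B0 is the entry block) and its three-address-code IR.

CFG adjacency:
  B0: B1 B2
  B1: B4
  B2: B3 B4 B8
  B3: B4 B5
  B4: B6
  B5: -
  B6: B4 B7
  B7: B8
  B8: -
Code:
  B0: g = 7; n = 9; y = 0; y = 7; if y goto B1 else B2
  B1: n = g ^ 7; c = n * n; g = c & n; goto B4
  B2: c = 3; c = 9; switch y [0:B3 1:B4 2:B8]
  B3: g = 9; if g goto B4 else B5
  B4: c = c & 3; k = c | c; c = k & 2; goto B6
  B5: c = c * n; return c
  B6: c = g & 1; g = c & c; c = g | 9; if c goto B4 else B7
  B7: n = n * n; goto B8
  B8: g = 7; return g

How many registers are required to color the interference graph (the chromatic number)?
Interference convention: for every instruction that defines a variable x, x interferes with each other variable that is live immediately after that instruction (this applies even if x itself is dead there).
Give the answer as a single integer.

Answer: 4

Working:
Per-block:
  B0 def {g,n,y} use ∅
  B1 def {c,g,n} use {g}
  B2 def {c} use {y}
  B3 def {g} use ∅
  B4 def {c,k} use {c}
  B5 def {c} use {c,n}
  B6 def {c,g} use {g}
  B7 def {n} use {n}
  B8 def {g} use ∅

Backward fixpoint:
  B0: in=∅ out={g,n,y}
  B1: in={g} out={c,g,n}
  B2: in={g,n,y} out={c,g,n}
  B3: in={c,n} out={c,g,n}
  B4: in={c,g,n} out={g,n}
  B5: in={c,n} out=∅
  B6: in={g,n} out={c,g,n}
  B7: in={n} out=∅
  B8: in=∅ out=∅

Interference:
  c: {g,n,y}
  g: {c,k,n,y}
  k: {g,n}
  n: {c,g,k,y}
  y: {c,g,n}

Chromatic number:
  {c,g,n,y} pairwise interfere (4-clique) ⇒ χ ≥ 4
  assign c→R2 g→R0 k→R2 n→R1 y→R3 — no edge inside a register ⇒ χ ≤ 4
  χ = 4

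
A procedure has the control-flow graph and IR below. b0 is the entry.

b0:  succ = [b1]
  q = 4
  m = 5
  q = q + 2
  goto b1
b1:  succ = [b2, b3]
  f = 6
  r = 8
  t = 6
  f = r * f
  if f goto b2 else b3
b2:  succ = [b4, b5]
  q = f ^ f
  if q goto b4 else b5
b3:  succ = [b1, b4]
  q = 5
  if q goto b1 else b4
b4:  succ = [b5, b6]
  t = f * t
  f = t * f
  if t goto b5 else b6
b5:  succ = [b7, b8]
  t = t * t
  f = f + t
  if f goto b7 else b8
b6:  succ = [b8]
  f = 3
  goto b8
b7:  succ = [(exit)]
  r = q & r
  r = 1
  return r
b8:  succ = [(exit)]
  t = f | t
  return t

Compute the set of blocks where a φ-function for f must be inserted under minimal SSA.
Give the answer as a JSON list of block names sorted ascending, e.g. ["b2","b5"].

Answer: ["b1", "b5", "b8"]

Derivation:
idom tree: b1←b0 b2←b1 b3←b1 b4←b1 b5←b1 b6←b4 b7←b5 b8←b1
Dom∩ at merges:
  b1: preds {b0,b3}: {b0} ∩ {b0,b1,b3} = {b0}; idom=b0
  b4: preds {b2,b3}: {b0,b1,b2} ∩ {b0,b1,b3} = {b0,b1}; idom=b1
  b5: preds {b2,b4}: {b0,b1,b2} ∩ {b0,b1,b4} = {b0,b1}; idom=b1
  b8: preds {b5,b6}: {b0,b1,b5} ∩ {b0,b1,b4,b6} = {b0,b1}; idom=b1

DF derivation:
  join b1 pred b0: · stop@b0
  join b1 pred b3: b3→b1 stop@b0
  join b4 pred b2: b2 stop@b1
  join b4 pred b3: b3 stop@b1
  join b5 pred b2: b2 stop@b1
  join b5 pred b4: b4 stop@b1
  join b8 pred b5: b5 stop@b1
  join b8 pred b6: b6→b4 stop@b1
  b0 → ∅
  b1 → {b1}
  b2 → {b4,b5}
  b3 → {b1,b4}
  b4 → {b5,b8}
  b5 → {b8}
  b6 → {b8}
  b7 → ∅
  b8 → ∅

φ for f: defs {b1,b4,b5,b6}
  DF⁺ = {b1,b5,b8}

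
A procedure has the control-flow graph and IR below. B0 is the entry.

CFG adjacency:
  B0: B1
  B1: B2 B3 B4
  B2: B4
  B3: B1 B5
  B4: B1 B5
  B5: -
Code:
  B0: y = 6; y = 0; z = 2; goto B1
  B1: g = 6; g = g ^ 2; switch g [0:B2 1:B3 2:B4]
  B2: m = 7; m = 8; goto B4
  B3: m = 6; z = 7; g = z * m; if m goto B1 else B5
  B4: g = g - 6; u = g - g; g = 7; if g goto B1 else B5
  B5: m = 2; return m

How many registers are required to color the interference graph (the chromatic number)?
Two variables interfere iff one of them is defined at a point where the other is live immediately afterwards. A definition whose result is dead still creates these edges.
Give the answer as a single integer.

Block summaries:
  B0: {y,z} / ∅
  B1: {g} / ∅
  B2: {m} / ∅
  B3: {g,m,z} / ∅
  B4: {g,u} / {g}
  B5: {m} / ∅

Live sets:
  B0: in=∅ out=∅
  B1: in=∅ out={g}
  B2: in={g} out={g}
  B3: in=∅ out=∅
  B4: in={g} out=∅
  B5: in=∅ out=∅

Interfere edges:
  g↔{m}
  m↔{g,z}
  u↔∅
  y↔∅
  z↔{m}

Colouring:
  clique {g,m} ⇒ need ≥ 2
  assign g→r1 m→r0 u→r0 y→r0 z→r1 — no edge inside a register ⇒ χ ≤ 2
  χ = 2

Answer: 2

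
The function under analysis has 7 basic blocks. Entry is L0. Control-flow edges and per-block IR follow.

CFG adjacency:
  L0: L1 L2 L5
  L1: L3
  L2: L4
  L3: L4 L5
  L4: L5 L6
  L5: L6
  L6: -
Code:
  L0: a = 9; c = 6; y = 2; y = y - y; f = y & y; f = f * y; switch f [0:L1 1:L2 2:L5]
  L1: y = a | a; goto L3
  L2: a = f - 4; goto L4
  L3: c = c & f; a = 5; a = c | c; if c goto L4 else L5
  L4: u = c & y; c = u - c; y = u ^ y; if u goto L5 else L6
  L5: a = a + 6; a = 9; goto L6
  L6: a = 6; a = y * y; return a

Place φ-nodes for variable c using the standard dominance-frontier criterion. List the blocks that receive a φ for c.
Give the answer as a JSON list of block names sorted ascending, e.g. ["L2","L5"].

idom tree: L1←L0 L2←L0 L3←L1 L4←L0 L5←L0 L6←L0
Join-block Dom:
  L4: preds {L2,L3}: {L0,L2} ∩ {L0,L1,L3} = {L0}; idom=L0
  L5: preds {L0,L3,L4}: {L0} ∩ {L0,L1,L3} ∩ {L0,L4} = {L0}; idom=L0
  L6: preds {L4,L5}: {L0,L4} ∩ {L0,L5} = {L0}; idom=L0

Frontier:
  join L4 pred L2: L2 stop@L0
  join L4 pred L3: L3→L1 stop@L0
  join L5 pred L0: · stop@L0
  join L5 pred L3: L3→L1 stop@L0
  join L5 pred L4: L4 stop@L0
  join L6 pred L4: L4 stop@L0
  join L6 pred L5: L5 stop@L0
  DF(L0)=∅
  DF(L1)={L4,L5}
  DF(L2)={L4}
  DF(L3)={L4,L5}
  DF(L4)={L5,L6}
  DF(L5)={L6}
  DF(L6)=∅

φ for c: defs {L0,L3,L4}
  DF⁺ = {L4,L5,L6}

Answer: ["L4", "L5", "L6"]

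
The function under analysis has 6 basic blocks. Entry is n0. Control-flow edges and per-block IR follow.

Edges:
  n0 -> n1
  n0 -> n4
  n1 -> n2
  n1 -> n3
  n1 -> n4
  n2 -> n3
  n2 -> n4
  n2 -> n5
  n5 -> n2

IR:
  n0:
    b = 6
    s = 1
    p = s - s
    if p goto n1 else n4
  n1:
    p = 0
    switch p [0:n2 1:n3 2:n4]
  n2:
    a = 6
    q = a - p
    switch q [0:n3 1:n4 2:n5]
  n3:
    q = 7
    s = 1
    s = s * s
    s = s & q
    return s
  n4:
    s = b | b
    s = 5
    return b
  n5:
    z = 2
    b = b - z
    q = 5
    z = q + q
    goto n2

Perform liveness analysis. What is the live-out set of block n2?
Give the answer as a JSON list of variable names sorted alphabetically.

Answer: ["b", "p"]

Analysis:
Per-block:
  n0: def={b,p,s} ue=∅
  n1: def={p} ue=∅
  n2: def={a,q} ue={p}
  n3: def={q,s} ue=∅
  n4: def={s} ue={b}
  n5: def={b,q,z} ue={b}

Liveness:
  n0: in=∅ out={b}
  n1: in={b} out={b,p}
  n2: in={b,p} out={b,p}
  n3: in=∅ out=∅
  n4: in={b} out=∅
  n5: in={b,p} out={b,p}

live-out(n2) = ["b", "p"]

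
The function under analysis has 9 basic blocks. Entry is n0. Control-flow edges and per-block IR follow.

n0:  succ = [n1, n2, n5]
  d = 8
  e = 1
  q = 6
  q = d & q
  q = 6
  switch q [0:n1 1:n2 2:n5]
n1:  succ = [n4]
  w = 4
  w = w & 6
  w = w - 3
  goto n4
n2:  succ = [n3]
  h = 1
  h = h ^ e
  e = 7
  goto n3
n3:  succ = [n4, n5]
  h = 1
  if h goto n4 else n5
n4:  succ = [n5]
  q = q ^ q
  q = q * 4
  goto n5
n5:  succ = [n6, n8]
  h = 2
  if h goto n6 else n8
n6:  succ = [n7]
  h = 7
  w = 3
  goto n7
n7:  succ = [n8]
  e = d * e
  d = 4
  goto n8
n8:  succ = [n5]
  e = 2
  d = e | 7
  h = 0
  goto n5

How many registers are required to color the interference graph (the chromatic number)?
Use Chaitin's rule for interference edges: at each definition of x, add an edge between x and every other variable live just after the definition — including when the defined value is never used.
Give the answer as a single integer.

def/use:
  n0: {d,e,q} / ∅
  n1: {w} / ∅
  n2: {e,h} / {e}
  n3: {h} / ∅
  n4: {q} / {q}
  n5: {h} / ∅
  n6: {h,w} / ∅
  n7: {d,e} / {d,e}
  n8: {d,e,h} / ∅

Live sets:
  n0: in=∅ out={d,e,q}
  n1: in={d,e,q} out={d,e,q}
  n2: in={d,e,q} out={d,e,q}
  n3: in={d,e,q} out={d,e,q}
  n4: in={d,e,q} out={d,e}
  n5: in={d,e} out={d,e}
  n6: in={d,e} out={d,e}
  n7: in={d,e} out=∅
  n8: in=∅ out={d,e}

Conflict graph:
  d — {e,h,q,w}
  e — {d,h,q,w}
  h — {d,e,q}
  q — {d,e,h,w}
  w — {d,e,q}

Registers:
  lower bound: {d,e,h,q} mutually conflict ⇒ χ ≥ 4
  assign d→c0 e→c1 h→c3 q→c2 w→c3 — no edge inside a register ⇒ χ ≤ 4
  χ = 4

Answer: 4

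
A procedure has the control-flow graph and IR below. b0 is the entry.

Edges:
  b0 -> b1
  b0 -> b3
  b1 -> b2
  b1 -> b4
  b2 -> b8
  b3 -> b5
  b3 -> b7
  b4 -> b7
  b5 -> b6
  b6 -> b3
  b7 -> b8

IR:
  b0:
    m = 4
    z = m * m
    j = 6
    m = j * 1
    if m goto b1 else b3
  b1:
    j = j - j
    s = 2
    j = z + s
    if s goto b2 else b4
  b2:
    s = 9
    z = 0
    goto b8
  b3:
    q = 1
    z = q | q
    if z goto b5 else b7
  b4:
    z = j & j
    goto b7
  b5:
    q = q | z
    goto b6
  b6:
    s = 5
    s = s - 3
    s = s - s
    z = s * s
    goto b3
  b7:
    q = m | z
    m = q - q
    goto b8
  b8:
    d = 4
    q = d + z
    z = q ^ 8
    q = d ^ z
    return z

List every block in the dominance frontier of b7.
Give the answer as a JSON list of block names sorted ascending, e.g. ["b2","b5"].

Answer: ["b8"]

Working:
idom tree: b1←b0 b2←b1 b3←b0 b4←b1 b5←b3 b6←b5 b7←b0 b8←b0
Join-block Dom:
  b3: preds {b0,b6}: {b0} ∩ {b0,b3,b5,b6} = {b0}; idom=b0
  b7: preds {b3,b4}: {b0,b3} ∩ {b0,b1,b4} = {b0}; idom=b0
  b8: preds {b2,b7}: {b0,b1,b2} ∩ {b0,b7} = {b0}; idom=b0

DF walk-up:
  b3←b0: walk · to b0
  b3←b6: walk b6→b5→b3 to b0
  b7←b3: walk b3 to b0
  b7←b4: walk b4→b1 to b0
  b8←b2: walk b2→b1 to b0
  b8←b7: walk b7 to b0
  b0 → ∅
  b1 → {b7,b8}
  b2 → {b8}
  b3 → {b3,b7}
  b4 → {b7}
  b5 → {b3}
  b6 → {b3}
  b7 → {b8}
  b8 → ∅

DF(b7) = ["b8"]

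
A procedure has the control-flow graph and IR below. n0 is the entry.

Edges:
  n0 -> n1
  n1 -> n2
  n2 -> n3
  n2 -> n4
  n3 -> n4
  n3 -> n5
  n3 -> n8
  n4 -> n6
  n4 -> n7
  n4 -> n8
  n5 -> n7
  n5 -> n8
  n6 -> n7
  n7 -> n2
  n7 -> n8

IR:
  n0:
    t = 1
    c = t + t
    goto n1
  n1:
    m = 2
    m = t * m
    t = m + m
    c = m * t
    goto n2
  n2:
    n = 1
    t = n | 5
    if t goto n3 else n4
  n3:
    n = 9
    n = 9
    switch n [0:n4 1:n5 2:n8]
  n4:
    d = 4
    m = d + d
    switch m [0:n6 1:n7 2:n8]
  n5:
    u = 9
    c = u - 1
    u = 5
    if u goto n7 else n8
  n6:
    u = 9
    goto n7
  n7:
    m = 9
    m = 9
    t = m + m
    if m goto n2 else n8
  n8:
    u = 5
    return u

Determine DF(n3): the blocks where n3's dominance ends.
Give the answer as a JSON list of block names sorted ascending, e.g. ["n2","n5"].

idom tree: n1←n0 n2←n1 n3←n2 n4←n2 n5←n3 n6←n4 n7←n2 n8←n2
Join-block Dom:
  n2: preds {n1,n7}: {n0,n1} ∩ {n0,n1,n2,n7} = {n0,n1}; idom=n1
  n4: preds {n2,n3}: {n0,n1,n2} ∩ {n0,n1,n2,n3} = {n0,n1,n2}; idom=n2
  n7: preds {n4,n5,n6}: {n0,n1,n2,n4} ∩ {n0,n1,n2,n3,n5} ∩ {n0,n1,n2,n4,n6} = {n0,n1,n2}; idom=n2
  n8: preds {n3,n4,n5,n7}: {n0,n1,n2,n3} ∩ {n0,n1,n2,n4} ∩ {n0,n1,n2,n3,n5} ∩ {n0,n1,n2,n7} = {n0,n1,n2}; idom=n2

DF derivation:
  join n2 pred n1: · stop@n1
  join n2 pred n7: n7→n2 stop@n1
  join n4 pred n2: · stop@n2
  join n4 pred n3: n3 stop@n2
  join n7 pred n4: n4 stop@n2
  join n7 pred n5: n5→n3 stop@n2
  join n7 pred n6: n6→n4 stop@n2
  join n8 pred n3: n3 stop@n2
  join n8 pred n4: n4 stop@n2
  join n8 pred n5: n5→n3 stop@n2
  join n8 pred n7: n7 stop@n2
  n0 → ∅
  n1 → ∅
  n2 → {n2}
  n3 → {n4,n7,n8}
  n4 → {n7,n8}
  n5 → {n7,n8}
  n6 → {n7}
  n7 → {n2,n8}
  n8 → ∅

DF(n3) = ["n4", "n7", "n8"]

Answer: ["n4", "n7", "n8"]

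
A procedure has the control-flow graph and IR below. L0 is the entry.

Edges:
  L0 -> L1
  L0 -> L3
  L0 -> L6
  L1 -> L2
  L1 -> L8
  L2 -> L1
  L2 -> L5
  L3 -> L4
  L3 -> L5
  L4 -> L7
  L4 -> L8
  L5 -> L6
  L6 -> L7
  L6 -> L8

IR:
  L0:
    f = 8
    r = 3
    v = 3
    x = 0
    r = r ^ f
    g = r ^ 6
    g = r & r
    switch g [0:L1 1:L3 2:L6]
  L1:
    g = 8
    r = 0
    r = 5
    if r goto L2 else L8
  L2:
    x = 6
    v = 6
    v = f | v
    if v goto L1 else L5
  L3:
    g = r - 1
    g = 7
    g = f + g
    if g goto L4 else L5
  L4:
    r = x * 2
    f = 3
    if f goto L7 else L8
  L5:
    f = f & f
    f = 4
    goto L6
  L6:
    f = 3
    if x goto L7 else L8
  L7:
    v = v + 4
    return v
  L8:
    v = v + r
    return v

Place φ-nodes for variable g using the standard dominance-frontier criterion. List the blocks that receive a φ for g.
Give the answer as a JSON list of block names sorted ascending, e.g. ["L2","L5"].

Answer: ["L1", "L5", "L6", "L7", "L8"]

Working:
idom tree: L1←L0 L2←L1 L3←L0 L4←L3 L5←L0 L6←L0 L7←L0 L8←L0
Dom at joins:
  L1: preds {L0,L2}: {L0} ∩ {L0,L1,L2} = {L0}; idom=L0
  L5: preds {L2,L3}: {L0,L1,L2} ∩ {L0,L3} = {L0}; idom=L0
  L6: preds {L0,L5}: {L0} ∩ {L0,L5} = {L0}; idom=L0
  L7: preds {L4,L6}: {L0,L3,L4} ∩ {L0,L6} = {L0}; idom=L0
  L8: preds {L1,L4,L6}: {L0,L1} ∩ {L0,L3,L4} ∩ {L0,L6} = {L0}; idom=L0

DF derivation:
  join L1 pred L0: · stop@L0
  join L1 pred L2: L2→L1 stop@L0
  join L5 pred L2: L2→L1 stop@L0
  join L5 pred L3: L3 stop@L0
  join L6 pred L0: · stop@L0
  join L6 pred L5: L5 stop@L0
  join L7 pred L4: L4→L3 stop@L0
  join L7 pred L6: L6 stop@L0
  join L8 pred L1: L1 stop@L0
  join L8 pred L4: L4→L3 stop@L0
  join L8 pred L6: L6 stop@L0
  L0 → ∅
  L1 → {L1,L5,L8}
  L2 → {L1,L5}
  L3 → {L5,L7,L8}
  L4 → {L7,L8}
  L5 → {L6}
  L6 → {L7,L8}
  L7 → ∅
  L8 → ∅

φ for g: defs {L0,L1,L3}
  DF⁺ = {L1,L5,L6,L7,L8}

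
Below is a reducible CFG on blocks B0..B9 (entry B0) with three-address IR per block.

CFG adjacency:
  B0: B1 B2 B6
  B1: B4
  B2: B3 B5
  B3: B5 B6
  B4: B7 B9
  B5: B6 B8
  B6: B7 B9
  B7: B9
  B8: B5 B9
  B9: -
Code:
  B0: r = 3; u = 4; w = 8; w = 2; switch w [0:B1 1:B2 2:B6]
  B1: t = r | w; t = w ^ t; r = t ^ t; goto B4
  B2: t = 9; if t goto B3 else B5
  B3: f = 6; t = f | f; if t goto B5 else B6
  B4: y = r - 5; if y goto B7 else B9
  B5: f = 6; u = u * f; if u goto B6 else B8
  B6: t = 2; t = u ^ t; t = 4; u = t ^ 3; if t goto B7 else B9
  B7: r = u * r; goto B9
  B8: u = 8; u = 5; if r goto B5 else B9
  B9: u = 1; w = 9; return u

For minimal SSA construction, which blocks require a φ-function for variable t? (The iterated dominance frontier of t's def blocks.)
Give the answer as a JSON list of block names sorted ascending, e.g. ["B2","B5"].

Answer: ["B5", "B6", "B7", "B9"]

Analysis:
idom tree: B1←B0 B2←B0 B3←B2 B4←B1 B5←B2 B6←B0 B7←B0 B8←B5 B9←B0
Join-block Dom:
  B5: preds {B2,B3,B8}: {B0,B2} ∩ {B0,B2,B3} ∩ {B0,B2,B5,B8} = {B0,B2}; idom=B2
  B6: preds {B0,B3,B5}: {B0} ∩ {B0,B2,B3} ∩ {B0,B2,B5} = {B0}; idom=B0
  B7: preds {B4,B6}: {B0,B1,B4} ∩ {B0,B6} = {B0}; idom=B0
  B9: preds {B4,B6,B7,B8}: {B0,B1,B4} ∩ {B0,B6} ∩ {B0,B7} ∩ {B0,B2,B5,B8} = {B0}; idom=B0

Frontier:
  join B5 pred B2: · stop@B2
  join B5 pred B3: B3 stop@B2
  join B5 pred B8: B8→B5 stop@B2
  join B6 pred B0: · stop@B0
  join B6 pred B3: B3→B2 stop@B0
  join B6 pred B5: B5→B2 stop@B0
  join B7 pred B4: B4→B1 stop@B0
  join B7 pred B6: B6 stop@B0
  join B9 pred B4: B4→B1 stop@B0
  join B9 pred B6: B6 stop@B0
  join B9 pred B7: B7 stop@B0
  join B9 pred B8: B8→B5→B2 stop@B0
  B0: DF=∅
  B1: DF={B7,B9}
  B2: DF={B6,B9}
  B3: DF={B5,B6}
  B4: DF={B7,B9}
  B5: DF={B5,B6,B9}
  B6: DF={B7,B9}
  B7: DF={B9}
  B8: DF={B5,B9}
  B9: DF=∅

φ for t: defs {B1,B2,B3,B6}
  DF⁺ = {B5,B6,B7,B9}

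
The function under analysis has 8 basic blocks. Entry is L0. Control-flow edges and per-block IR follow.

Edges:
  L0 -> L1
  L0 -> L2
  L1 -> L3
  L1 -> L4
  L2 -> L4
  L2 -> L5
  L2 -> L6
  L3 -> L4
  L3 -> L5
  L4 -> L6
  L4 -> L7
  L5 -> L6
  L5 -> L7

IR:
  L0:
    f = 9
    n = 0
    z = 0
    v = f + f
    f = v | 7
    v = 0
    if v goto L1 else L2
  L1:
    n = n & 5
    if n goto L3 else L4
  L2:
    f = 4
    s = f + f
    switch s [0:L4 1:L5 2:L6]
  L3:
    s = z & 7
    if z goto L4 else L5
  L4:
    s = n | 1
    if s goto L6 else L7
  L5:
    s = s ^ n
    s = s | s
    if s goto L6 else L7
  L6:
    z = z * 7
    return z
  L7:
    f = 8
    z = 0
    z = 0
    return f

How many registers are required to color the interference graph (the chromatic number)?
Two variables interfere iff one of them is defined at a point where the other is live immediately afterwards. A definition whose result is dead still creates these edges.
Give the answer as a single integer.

Answer: 3

Analysis:
Per-block:
  L0 def {f,n,v,z} use ∅
  L1 def {n} use {n}
  L2 def {f,s} use ∅
  L3 def {s} use {z}
  L4 def {s} use {n}
  L5 def {s} use {n,s}
  L6 def {z} use {z}
  L7 def {f,z} use ∅

Live sets:
  L0 li=∅ lo={n,z}
  L1 li={n,z} lo={n,z}
  L2 li={n,z} lo={n,s,z}
  L3 li={n,z} lo={n,s,z}
  L4 li={n,z} lo={z}
  L5 li={n,s,z} lo={z}
  L6 li={z} lo=∅
  L7 li=∅ lo=∅

Conflict graph:
  f↔{n,z}
  n↔{f,s,v,z}
  s↔{n,z}
  v↔{n,z}
  z↔{f,n,s,v}

Colouring:
  {f,n,z} pairwise interfere (3-clique) ⇒ χ ≥ 3
  3-colouring: c0={n}  c1={z}  c2={f,s,v}
  χ = 3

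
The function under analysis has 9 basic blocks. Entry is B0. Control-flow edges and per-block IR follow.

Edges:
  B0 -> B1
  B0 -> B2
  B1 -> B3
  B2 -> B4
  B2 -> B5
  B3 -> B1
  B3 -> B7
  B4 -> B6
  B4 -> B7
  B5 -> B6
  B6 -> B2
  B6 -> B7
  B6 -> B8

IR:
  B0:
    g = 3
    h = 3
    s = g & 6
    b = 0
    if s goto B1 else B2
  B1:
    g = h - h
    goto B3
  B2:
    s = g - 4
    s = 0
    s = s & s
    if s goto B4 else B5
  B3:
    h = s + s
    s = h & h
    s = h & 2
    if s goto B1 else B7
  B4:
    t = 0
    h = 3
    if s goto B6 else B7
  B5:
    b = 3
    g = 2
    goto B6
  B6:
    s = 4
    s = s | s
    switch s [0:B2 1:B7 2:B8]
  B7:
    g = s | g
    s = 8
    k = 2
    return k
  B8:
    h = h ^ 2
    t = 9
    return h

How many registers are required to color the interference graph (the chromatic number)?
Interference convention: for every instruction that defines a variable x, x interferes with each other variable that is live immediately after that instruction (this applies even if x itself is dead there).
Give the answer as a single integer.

Block summaries:
  B0: def={b,g,h,s} ue=∅
  B1: def={g} ue={h}
  B2: def={s} ue={g}
  B3: def={h,s} ue={s}
  B4: def={h,t} ue={s}
  B5: def={b,g} ue=∅
  B6: def={s} ue=∅
  B7: def={g,k,s} ue={g,s}
  B8: def={h,t} ue={h}

Live sets:
  B0 li=∅ lo={g,h,s}
  B1 li={h,s} lo={g,s}
  B2 li={g,h} lo={g,h,s}
  B3 li={g,s} lo={g,h,s}
  B4 li={g,s} lo={g,h,s}
  B5 li={h} lo={g,h}
  B6 li={g,h} lo={g,h,s}
  B7 li={g,s} lo=∅
  B8 li={h} lo=∅

Interfere edges:
  b — {g,h,s}
  g — {b,h,s,t}
  h — {b,g,s,t}
  k — ∅
  s — {b,g,h,t}
  t — {g,h,s}

Chromatic number:
  lower bound: {b,g,h,s} mutually conflict ⇒ χ ≥ 4
  4-colouring: r0={g,k}  r1={h}  r2={s}  r3={b,t}
  χ = 4

Answer: 4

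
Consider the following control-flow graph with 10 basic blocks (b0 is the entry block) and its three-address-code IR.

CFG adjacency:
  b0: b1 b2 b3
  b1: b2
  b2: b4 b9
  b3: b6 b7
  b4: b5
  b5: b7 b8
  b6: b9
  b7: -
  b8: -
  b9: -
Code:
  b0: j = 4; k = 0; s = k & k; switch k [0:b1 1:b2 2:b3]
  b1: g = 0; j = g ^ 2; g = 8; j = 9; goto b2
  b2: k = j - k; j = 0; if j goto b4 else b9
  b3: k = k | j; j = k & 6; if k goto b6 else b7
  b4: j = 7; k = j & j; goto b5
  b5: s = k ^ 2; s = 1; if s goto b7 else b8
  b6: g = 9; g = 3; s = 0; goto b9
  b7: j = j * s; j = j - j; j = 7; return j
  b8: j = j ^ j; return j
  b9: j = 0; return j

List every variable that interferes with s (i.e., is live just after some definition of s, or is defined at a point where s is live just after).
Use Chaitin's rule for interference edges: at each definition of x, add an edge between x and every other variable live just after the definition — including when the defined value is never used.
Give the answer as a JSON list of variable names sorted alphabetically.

Per-block:
  b0 def {j,k,s} use ∅
  b1 def {g,j} use ∅
  b2 def {j,k} use {j,k}
  b3 def {j,k} use {j,k}
  b4 def {j,k} use ∅
  b5 def {s} use {k}
  b6 def {g,s} use ∅
  b7 def {j} use {j,s}
  b8 def {j} use {j}
  b9 def {j} use ∅

Backward fixpoint:
  live b0: ∅→{j,k,s}
  live b1: {k}→{j,k}
  live b2: {j,k}→∅
  live b3: {j,k,s}→{j,s}
  live b4: ∅→{j,k}
  live b5: {j,k}→{j,s}
  live b6: ∅→∅
  live b7: {j,s}→∅
  live b8: {j}→∅
  live b9: ∅→∅

Conflict graph:
  g↔{k}
  j↔{k,s}
  k↔{g,j,s}
  s↔{j,k}

N(s) = ["j", "k"]

Answer: ["j", "k"]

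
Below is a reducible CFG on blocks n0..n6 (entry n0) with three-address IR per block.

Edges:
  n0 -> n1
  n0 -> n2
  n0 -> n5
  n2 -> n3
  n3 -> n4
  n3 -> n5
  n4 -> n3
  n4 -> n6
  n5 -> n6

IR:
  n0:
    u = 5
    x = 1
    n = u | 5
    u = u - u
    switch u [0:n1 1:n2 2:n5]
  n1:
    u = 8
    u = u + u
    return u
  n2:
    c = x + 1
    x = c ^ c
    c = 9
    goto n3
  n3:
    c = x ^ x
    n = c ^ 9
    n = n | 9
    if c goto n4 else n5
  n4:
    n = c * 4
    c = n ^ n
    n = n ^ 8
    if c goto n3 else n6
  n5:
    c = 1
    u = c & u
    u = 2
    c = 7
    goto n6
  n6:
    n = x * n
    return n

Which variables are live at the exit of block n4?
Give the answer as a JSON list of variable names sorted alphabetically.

def/use:
  n0 def {n,u,x} use ∅
  n1 def {u} use ∅
  n2 def {c,x} use {x}
  n3 def {c,n} use {x}
  n4 def {c,n} use {c}
  n5 def {c,u} use {u}
  n6 def {n} use {n,x}

Backward fixpoint:
  n0 li=∅ lo={n,u,x}
  n1 li=∅ lo=∅
  n2 li={u,x} lo={u,x}
  n3 li={u,x} lo={c,n,u,x}
  n4 li={c,u,x} lo={n,u,x}
  n5 li={n,u,x} lo={n,x}
  n6 li={n,x} lo=∅

live-out(n4) = ["n", "u", "x"]

Answer: ["n", "u", "x"]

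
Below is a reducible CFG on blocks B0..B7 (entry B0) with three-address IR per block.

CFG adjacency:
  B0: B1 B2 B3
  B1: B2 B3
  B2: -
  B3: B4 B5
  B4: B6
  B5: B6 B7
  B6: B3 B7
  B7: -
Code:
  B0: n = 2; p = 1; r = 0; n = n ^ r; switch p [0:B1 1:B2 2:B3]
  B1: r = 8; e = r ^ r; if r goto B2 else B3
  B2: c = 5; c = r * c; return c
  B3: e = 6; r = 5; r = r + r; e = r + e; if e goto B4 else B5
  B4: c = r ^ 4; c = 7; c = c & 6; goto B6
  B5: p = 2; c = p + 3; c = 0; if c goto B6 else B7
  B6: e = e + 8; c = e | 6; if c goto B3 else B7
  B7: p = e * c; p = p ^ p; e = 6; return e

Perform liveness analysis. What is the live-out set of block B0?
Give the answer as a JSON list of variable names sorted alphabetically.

Answer: ["r"]

Working:
Block summaries:
  B0: {n,p,r} / ∅
  B1: {e,r} / ∅
  B2: {c} / {r}
  B3: {e,r} / ∅
  B4: {c} / {r}
  B5: {c,p} / ∅
  B6: {c,e} / {e}
  B7: {e,p} / {c,e}

Backward fixpoint:
  live B0: ∅→{r}
  live B1: ∅→{r}
  live B2: {r}→∅
  live B3: ∅→{e,r}
  live B4: {e,r}→{e}
  live B5: {e}→{c,e}
  live B6: {e}→{c,e}
  live B7: {c,e}→∅

live-out(B0) = ["r"]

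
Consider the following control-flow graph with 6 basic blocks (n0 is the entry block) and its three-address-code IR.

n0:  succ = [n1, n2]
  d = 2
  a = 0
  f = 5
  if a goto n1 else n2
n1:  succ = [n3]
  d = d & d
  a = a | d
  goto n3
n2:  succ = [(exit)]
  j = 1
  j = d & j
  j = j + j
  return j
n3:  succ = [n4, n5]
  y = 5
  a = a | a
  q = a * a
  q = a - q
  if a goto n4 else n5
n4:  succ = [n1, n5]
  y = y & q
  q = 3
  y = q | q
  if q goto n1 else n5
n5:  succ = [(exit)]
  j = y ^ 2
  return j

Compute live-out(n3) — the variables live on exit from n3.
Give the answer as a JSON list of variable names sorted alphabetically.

Answer: ["a", "d", "q", "y"]

Derivation:
def/use:
  n0: {a,d,f} / ∅
  n1: {a,d} / {a,d}
  n2: {j} / {d}
  n3: {a,q,y} / {a}
  n4: {q,y} / {q,y}
  n5: {j} / {y}

Backward fixpoint:
  live n0: ∅→{a,d}
  live n1: {a,d}→{a,d}
  live n2: {d}→∅
  live n3: {a,d}→{a,d,q,y}
  live n4: {a,d,q,y}→{a,d,y}
  live n5: {y}→∅

live-out(n3) = ["a", "d", "q", "y"]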